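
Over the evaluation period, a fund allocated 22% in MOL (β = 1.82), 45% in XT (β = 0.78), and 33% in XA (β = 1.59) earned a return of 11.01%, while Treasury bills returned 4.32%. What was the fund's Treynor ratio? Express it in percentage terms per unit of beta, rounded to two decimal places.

5.24%

β_P = 0.22×1.82 + 0.45×0.78 + 0.33×1.59 = 1.2761
Treynor = (R_P − R_f) / β_P = (11.01% − 4.32%) / 1.2761 = 6.69% / 1.2761 = 5.24%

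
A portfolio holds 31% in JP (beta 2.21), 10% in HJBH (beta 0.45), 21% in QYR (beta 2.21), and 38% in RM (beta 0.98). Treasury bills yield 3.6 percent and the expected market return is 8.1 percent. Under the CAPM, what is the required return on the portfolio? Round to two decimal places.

β_P = Σ w_i β_i = 0.31×2.21 + 0.10×0.45 + 0.21×2.21 + 0.38×0.98 = 1.5666
MRP = 8.1% − 3.6% = 4.50%
E(R_P) = R_f + β_P × MRP = 3.6% + 1.5666 × 4.5% = 10.65%

10.65%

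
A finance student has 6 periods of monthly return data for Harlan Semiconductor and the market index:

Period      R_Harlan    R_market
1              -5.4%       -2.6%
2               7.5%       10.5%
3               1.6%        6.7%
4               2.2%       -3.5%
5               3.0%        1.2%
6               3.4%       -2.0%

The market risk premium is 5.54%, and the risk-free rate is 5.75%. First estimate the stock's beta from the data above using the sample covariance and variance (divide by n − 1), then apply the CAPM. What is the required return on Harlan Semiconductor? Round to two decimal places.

Mean R_i = (-5.4 + 7.5 + 1.6 + 2.2 + 3.0 + 3.4) / 6 = 2.0500%
Mean R_m = (-2.6 + 10.5 + 6.7 − 3.5 + 1.2 − 2.0) / 6 = 1.7167%
Σ(R_i − R̄_i)(R_m − R̄_m) = 71.4950  ⇒  Cov = 71.4950 / 5 = 14.2990
Σ(R_m − R̄_m)² = 161.9083  ⇒  Var(R_m) = 161.9083 / 5 = 32.3817
β = Cov / Var(R_m) = 14.2990 / 32.3817 = 0.4416
E(R) = R_f + β × MRP = 5.75% + 0.4416 × 5.54% = 8.20%

8.20%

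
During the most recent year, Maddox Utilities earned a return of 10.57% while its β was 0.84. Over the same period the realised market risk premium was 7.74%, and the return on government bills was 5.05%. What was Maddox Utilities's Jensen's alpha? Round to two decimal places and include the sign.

-0.98%

CAPM benchmark = R_f + β(R_m − R_f) = 5.05% + 0.84 × 7.74% = 11.5516%
α = actual − benchmark = 10.57% − 11.5516% = -0.98%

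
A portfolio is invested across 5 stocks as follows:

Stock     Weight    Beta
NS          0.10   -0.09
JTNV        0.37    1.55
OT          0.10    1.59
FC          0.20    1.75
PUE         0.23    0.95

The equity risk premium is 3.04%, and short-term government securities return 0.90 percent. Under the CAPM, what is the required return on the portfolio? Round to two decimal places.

β_P = Σ w_i β_i = 0.10×-0.09 + 0.37×1.55 + 0.10×1.59 + 0.20×1.75 + 0.23×0.95 = 1.2920
E(R_P) = R_f + β_P × MRP = 0.90% + 1.2920 × 3.04% = 4.83%

4.83%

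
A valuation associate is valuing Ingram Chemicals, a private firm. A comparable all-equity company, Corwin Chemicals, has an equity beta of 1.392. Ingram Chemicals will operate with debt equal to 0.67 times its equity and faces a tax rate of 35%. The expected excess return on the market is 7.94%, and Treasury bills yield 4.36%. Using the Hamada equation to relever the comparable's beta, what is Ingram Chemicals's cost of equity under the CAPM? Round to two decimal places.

20.23%

β_L = β_U × [1 + (1 − t)(D/E)] = 1.392 × [1 + (1 − 0.35) × 0.67]
    = 1.392 × [1 + 0.65 × 0.67] = 1.392 × 1.4355 = 1.9982
E(R) = R_f + β_L × MRP = 4.36% + 1.9982 × 7.94% = 20.23%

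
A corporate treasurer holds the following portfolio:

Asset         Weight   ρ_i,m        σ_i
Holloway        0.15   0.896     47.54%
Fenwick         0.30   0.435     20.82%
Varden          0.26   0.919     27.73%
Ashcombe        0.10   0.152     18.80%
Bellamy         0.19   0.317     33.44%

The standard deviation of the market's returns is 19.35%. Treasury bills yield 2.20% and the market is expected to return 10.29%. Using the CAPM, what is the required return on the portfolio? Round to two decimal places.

9.74%

β_Holloway = 0.896 × 47.54% / 19.35% = 2.2013
β_Fenwick = 0.435 × 20.82% / 19.35% = 0.4680
β_Varden = 0.919 × 27.73% / 19.35% = 1.3170
β_Ashcombe = 0.152 × 18.80% / 19.35% = 0.1477
β_Bellamy = 0.317 × 33.44% / 19.35% = 0.5478
β_P = Σ w_i β_i = 0.15×2.2013 + 0.30×0.4680 + 0.26×1.3170 + 0.10×0.1477 + 0.19×0.5478 = 0.9319
MRP = 10.29% − 2.20% = 8.09%
E(R_P) = R_f + β_P × MRP = 2.20% + 0.9319 × 8.09% = 9.74%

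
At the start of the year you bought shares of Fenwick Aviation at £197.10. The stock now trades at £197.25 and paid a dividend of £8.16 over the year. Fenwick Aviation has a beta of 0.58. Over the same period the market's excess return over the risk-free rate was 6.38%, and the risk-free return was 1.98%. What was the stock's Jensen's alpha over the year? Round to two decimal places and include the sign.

-1.46%

Realised HPR = (P1 + D1 − P0) / P0 = (197.25 + 8.16 − 197.10) / 197.10 = 8.31 / 197.10 = 4.2161%
CAPM required = R_f + β·MRP = 1.98% + 0.58 × 6.38% = 5.6804%
α = realised − required = 4.2161% − 5.6804% = -1.46%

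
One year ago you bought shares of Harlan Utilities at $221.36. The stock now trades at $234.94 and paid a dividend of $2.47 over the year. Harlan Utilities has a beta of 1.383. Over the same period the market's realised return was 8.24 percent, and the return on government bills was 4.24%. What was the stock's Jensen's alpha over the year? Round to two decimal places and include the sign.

Realised HPR = (P1 + D1 − P0) / P0 = (234.94 + 2.47 − 221.36) / 221.36 = 16.05 / 221.36 = 7.2506%
MRP = 8.24% − 4.24% = 4.00%
CAPM required = R_f + β·MRP = 4.24% + 1.383 × 4.00% = 9.77200%
α = realised − required = 7.2506% − 9.77200% = -2.52%

-2.52%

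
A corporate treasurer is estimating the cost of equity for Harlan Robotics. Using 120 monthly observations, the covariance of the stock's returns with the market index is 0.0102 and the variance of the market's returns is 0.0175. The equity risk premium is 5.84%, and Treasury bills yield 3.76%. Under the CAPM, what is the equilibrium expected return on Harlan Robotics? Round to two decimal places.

7.16%

β = Cov(R_i, R_m) / Var(R_m) = 0.0102 / 0.0175 = 0.5829
E(R) = R_f + β × MRP = 3.76% + 0.5829 × 5.84% = 7.16%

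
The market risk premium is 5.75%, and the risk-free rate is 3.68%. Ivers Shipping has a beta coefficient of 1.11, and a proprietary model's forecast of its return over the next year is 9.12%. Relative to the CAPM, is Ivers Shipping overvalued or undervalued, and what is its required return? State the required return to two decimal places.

Overvalued; required return 10.06%

Required return = R_f + β·MRP = 3.68% + 1.11 × 5.75% = 10.06%
Forecast 9.12% < required 10.06% → the stock plots below the SML → overvalued.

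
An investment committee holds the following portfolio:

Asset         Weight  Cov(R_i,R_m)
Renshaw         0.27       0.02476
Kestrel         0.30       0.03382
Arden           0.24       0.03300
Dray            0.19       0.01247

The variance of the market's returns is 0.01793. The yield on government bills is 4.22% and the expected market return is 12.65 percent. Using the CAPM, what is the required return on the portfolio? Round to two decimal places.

16.97%

β_Renshaw = 0.02476 / 0.01793 = 1.3809
β_Kestrel = 0.03382 / 0.01793 = 1.8862
β_Arden = 0.03300 / 0.01793 = 1.8405
β_Dray = 0.01247 / 0.01793 = 0.6955
β_P = Σ w_i β_i = 0.27×1.3809 + 0.30×1.8862 + 0.24×1.8405 + 0.19×0.6955 = 1.5126
MRP = 12.65% − 4.22% = 8.43%
E(R_P) = R_f + β_P × MRP = 4.22% + 1.5126 × 8.43% = 16.97%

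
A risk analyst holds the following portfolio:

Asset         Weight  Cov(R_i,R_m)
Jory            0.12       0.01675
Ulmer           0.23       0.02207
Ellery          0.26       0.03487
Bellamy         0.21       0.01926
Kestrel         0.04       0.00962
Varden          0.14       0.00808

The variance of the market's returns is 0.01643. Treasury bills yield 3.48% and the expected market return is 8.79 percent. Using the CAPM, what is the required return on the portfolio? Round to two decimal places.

β_Jory = 0.01675 / 0.01643 = 1.0195
β_Ulmer = 0.02207 / 0.01643 = 1.3433
β_Ellery = 0.03487 / 0.01643 = 2.1223
β_Bellamy = 0.01926 / 0.01643 = 1.1722
β_Kestrel = 0.00962 / 0.01643 = 0.5855
β_Varden = 0.00808 / 0.01643 = 0.4918
β_P = Σ w_i β_i = 0.12×1.0195 + 0.23×1.3433 + 0.26×2.1223 + 0.21×1.1722 + 0.04×0.5855 + 0.14×0.4918 = 1.3215
MRP = 8.79% − 3.48% = 5.31%
E(R_P) = R_f + β_P × MRP = 3.48% + 1.3215 × 5.31% = 10.50%

10.50%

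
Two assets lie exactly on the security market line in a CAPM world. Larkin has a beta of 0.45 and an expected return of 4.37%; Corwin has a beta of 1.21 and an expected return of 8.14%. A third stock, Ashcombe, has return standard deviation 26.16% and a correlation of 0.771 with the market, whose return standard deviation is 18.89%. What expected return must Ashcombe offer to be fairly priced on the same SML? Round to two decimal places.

7.43%

MRP = (8.14% − 4.37%) / (1.21 − 0.45) = 4.9605%
R_f = 4.37% − 0.45 × 4.9605% = 2.1378%
β_Ashcombe = ρ·σ_i/σ_m = 0.771 × 26.16 / 18.89 = 1.0677
E(R_Ashcombe) = R_f + β × MRP = 2.1378% + 1.0677 × 4.9605% = 7.43%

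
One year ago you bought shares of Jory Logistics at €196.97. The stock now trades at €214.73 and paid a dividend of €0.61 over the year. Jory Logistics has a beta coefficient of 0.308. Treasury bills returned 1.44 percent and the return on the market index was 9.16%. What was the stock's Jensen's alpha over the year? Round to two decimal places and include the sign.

+5.51%

Realised HPR = (P1 + D1 − P0) / P0 = (214.73 + 0.61 − 196.97) / 196.97 = 18.37 / 196.97 = 9.3263%
MRP = 9.16% − 1.44% = 7.72%
CAPM required = R_f + β·MRP = 1.44% + 0.308 × 7.72% = 3.81776%
α = realised − required = 9.3263% − 3.81776% = +5.51%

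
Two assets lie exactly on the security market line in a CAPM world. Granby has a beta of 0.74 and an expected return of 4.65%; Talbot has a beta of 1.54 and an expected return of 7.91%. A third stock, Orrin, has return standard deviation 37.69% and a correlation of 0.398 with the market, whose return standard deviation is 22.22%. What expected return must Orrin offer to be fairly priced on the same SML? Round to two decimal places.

4.39%

MRP = (7.91% − 4.65%) / (1.54 − 0.74) = 4.0750%
R_f = 4.65% − 0.74 × 4.0750% = 1.6345%
β_Orrin = ρ·σ_i/σ_m = 0.398 × 37.69 / 22.22 = 0.6751
E(R_Orrin) = R_f + β × MRP = 1.6345% + 0.6751 × 4.0750% = 4.39%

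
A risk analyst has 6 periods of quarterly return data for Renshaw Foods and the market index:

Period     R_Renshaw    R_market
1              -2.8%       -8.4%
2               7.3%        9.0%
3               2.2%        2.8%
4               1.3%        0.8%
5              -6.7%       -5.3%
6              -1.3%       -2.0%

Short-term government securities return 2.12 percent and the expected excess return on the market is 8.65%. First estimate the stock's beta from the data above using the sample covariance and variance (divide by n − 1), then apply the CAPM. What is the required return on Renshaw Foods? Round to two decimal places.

Mean R_i = (-2.8 + 7.3 + 2.2 + 1.3 − 6.7 − 1.3) / 6 = 0.0000%
Mean R_m = (-8.4 + 9.0 + 2.8 + 0.8 − 5.3 − 2.0) / 6 = -0.5167%
Σ(R_i − R̄_i)(R_m − R̄_m) = 134.5300  ⇒  Cov = 134.5300 / 5 = 26.9060
Σ(R_m − R̄_m)² = 190.5283  ⇒  Var(R_m) = 190.5283 / 5 = 38.1057
β = Cov / Var(R_m) = 26.9060 / 38.1057 = 0.7061
E(R) = R_f + β × MRP = 2.12% + 0.7061 × 8.65% = 8.23%

8.23%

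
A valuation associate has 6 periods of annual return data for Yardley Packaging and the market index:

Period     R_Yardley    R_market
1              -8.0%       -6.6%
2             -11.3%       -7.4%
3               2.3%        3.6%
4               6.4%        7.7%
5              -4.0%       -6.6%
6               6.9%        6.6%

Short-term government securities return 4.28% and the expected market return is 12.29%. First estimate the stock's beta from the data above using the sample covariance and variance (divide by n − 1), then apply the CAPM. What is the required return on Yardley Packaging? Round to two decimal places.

12.48%

Mean R_i = (-8.0 − 11.3 + 2.3 + 6.4 − 4.0 + 6.9) / 6 = -1.2833%
Mean R_m = (-6.6 − 7.4 + 3.6 + 7.7 − 6.6 + 6.6) / 6 = -0.4500%
Σ(R_i − R̄_i)(R_m − R̄_m) = 262.4550  ⇒  Cov = 262.4550 / 5 = 52.4910
Σ(R_m − R̄_m)² = 256.4750  ⇒  Var(R_m) = 256.4750 / 5 = 51.2950
β = Cov / Var(R_m) = 52.4910 / 51.2950 = 1.0233
MRP = 12.29% − 4.28% = 8.01%
E(R) = R_f + β × MRP = 4.28% + 1.0233 × 8.01% = 12.48%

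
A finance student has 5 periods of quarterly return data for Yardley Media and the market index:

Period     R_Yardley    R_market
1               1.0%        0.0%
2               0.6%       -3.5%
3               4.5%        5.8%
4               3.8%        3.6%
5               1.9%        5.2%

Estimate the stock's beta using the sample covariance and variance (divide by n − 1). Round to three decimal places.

0.349

Mean R_i = (1.0 + 0.6 + 4.5 + 3.8 + 1.9) / 5 = 2.3600%
Mean R_m = (0.0 − 3.5 + 5.8 + 3.6 + 5.2) / 5 = 2.2200%
Σ(R_i − R̄_i)(R_m − R̄_m) = 21.3640  ⇒  Cov = 21.3640 / 4 = 5.3410
Σ(R_m − R̄_m)² = 61.2480  ⇒  Var(R_m) = 61.2480 / 4 = 15.3120
β = Cov / Var(R_m) = 5.3410 / 15.3120 = 0.3488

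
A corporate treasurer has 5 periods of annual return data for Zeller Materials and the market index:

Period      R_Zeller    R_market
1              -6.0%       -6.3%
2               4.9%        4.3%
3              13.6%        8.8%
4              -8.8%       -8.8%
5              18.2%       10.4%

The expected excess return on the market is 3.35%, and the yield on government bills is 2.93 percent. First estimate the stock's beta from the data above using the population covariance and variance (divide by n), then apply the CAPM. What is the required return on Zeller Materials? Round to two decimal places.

7.39%

Mean R_i = (-6.0 + 4.9 + 13.6 − 8.8 + 18.2) / 5 = 4.3800%
Mean R_m = (-6.3 + 4.3 + 8.8 − 8.8 + 10.4) / 5 = 1.6800%
Σ(R_i − R̄_i)(R_m − R̄_m) = 408.4780  ⇒  Cov = 408.4780 / 5 = 81.6956
Σ(R_m − R̄_m)² = 307.1080  ⇒  Var(R_m) = 307.1080 / 5 = 61.4216
β = Cov / Var(R_m) = 81.6956 / 61.4216 = 1.3301
E(R) = R_f + β × MRP = 2.93% + 1.3301 × 3.35% = 7.39%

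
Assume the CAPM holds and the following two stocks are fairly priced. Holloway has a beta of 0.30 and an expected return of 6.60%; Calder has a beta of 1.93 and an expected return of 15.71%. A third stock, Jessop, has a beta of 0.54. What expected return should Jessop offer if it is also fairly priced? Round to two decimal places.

MRP (SML slope) = (15.71% − 6.60%) / (1.93 − 0.30) = 9.11% / 1.63 = 5.5890%
R_f (intercept) = 6.60% − 0.30 × 5.5890% = 4.9233%
E(R_Jessop) = R_f + β × MRP = 4.9233% + 0.54 × 5.5890% = 7.94%

7.94%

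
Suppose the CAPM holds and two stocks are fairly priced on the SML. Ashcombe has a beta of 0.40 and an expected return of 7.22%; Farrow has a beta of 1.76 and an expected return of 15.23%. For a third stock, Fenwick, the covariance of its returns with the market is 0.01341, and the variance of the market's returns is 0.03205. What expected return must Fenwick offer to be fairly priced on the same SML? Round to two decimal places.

MRP = (15.23% − 7.22%) / (1.76 − 0.40) = 5.8897%
R_f = 7.22% − 0.40 × 5.8897% = 4.8641%
β_Fenwick = Cov / Var(R_m) = 0.01341 / 0.03205 = 0.4184
E(R_Fenwick) = R_f + β × MRP = 4.8641% + 0.4184 × 5.8897% = 7.33%

7.33%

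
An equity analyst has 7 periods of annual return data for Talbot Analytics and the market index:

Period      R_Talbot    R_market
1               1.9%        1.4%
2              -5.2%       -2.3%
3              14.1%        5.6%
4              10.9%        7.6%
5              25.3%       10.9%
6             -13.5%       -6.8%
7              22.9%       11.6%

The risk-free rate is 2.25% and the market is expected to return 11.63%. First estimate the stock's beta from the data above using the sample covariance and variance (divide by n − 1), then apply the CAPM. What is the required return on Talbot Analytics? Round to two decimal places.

Mean R_i = (1.9 − 5.2 + 14.1 + 10.9 + 25.3 − 13.5 + 22.9) / 7 = 8.0571%
Mean R_m = (1.4 − 2.3 + 5.6 + 7.6 + 10.9 − 6.8 + 11.6) / 7 = 4.0000%
Σ(R_i − R̄_i)(R_m − R̄_m) = 584.0300  ⇒  Cov = 584.0300 / 6 = 97.3383
Σ(R_m − R̄_m)² = 283.9800  ⇒  Var(R_m) = 283.9800 / 6 = 47.3300
β = Cov / Var(R_m) = 97.3383 / 47.3300 = 2.0566
MRP = 11.63% − 2.25% = 9.38%
E(R) = R_f + β × MRP = 2.25% + 2.0566 × 9.38% = 21.54%

21.54%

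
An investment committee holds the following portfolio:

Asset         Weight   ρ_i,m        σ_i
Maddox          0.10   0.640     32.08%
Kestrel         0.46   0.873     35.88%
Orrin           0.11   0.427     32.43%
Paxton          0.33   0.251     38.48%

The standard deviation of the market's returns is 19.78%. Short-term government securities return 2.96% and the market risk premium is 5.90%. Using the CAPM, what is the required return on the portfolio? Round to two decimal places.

9.28%

β_Maddox = 0.640 × 32.08% / 19.78% = 1.0380
β_Kestrel = 0.873 × 35.88% / 19.78% = 1.5836
β_Orrin = 0.427 × 32.43% / 19.78% = 0.7001
β_Paxton = 0.251 × 38.48% / 19.78% = 0.4883
β_P = Σ w_i β_i = 0.10×1.0380 + 0.46×1.5836 + 0.11×0.7001 + 0.33×0.4883 = 1.0704
E(R_P) = R_f + β_P × MRP = 2.96% + 1.0704 × 5.90% = 9.28%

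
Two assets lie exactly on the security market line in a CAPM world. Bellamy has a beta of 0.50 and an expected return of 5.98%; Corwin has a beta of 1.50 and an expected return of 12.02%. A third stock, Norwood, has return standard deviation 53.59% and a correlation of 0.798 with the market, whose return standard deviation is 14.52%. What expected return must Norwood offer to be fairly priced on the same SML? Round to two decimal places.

MRP = (12.02% − 5.98%) / (1.50 − 0.50) = 6.0400%
R_f = 5.98% − 0.50 × 6.0400% = 2.9600%
β_Norwood = ρ·σ_i/σ_m = 0.798 × 53.59 / 14.52 = 2.9452
E(R_Norwood) = R_f + β × MRP = 2.9600% + 2.9452 × 6.0400% = 20.75%

20.75%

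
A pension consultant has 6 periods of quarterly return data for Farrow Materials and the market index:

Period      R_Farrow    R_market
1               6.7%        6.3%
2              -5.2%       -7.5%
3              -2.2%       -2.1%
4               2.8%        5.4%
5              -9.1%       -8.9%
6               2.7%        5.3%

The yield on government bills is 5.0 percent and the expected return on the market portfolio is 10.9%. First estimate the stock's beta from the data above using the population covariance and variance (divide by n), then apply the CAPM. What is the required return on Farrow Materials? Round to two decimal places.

Mean R_i = (6.7 − 5.2 − 2.2 + 2.8 − 9.1 + 2.7) / 6 = -0.7167%
Mean R_m = (6.3 − 7.5 − 2.1 + 5.4 − 8.9 + 5.3) / 6 = -0.2500%
Σ(R_i − R̄_i)(R_m − R̄_m) = 195.1750  ⇒  Cov = 195.1750 / 6 = 32.5292
Σ(R_m − R̄_m)² = 236.4350  ⇒  Var(R_m) = 236.4350 / 6 = 39.4058
β = Cov / Var(R_m) = 32.5292 / 39.4058 = 0.8255
MRP = 10.9% − 5.0% = 5.90%
E(R) = R_f + β × MRP = 5.0% + 0.8255 × 5.9% = 9.87%

9.87%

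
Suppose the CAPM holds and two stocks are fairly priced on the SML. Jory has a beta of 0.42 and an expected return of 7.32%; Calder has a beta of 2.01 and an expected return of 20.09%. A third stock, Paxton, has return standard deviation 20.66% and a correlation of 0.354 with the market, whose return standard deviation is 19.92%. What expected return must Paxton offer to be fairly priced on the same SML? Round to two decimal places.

6.90%

MRP = (20.09% − 7.32%) / (2.01 − 0.42) = 8.0314%
R_f = 7.32% − 0.42 × 8.0314% = 3.9468%
β_Paxton = ρ·σ_i/σ_m = 0.354 × 20.66 / 19.92 = 0.3672
E(R_Paxton) = R_f + β × MRP = 3.9468% + 0.3672 × 8.0314% = 6.90%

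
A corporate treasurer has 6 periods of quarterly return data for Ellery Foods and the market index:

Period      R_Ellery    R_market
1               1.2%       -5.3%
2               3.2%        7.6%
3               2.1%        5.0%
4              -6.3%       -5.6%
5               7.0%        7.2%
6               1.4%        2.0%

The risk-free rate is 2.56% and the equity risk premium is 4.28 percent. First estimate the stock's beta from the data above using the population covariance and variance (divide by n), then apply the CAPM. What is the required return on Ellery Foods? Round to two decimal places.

4.99%

Mean R_i = (1.2 + 3.2 + 2.1 − 6.3 + 7.0 + 1.4) / 6 = 1.4333%
Mean R_m = (-5.3 + 7.6 + 5.0 − 5.6 + 7.2 + 2.0) / 6 = 1.8167%
Σ(R_i − R̄_i)(R_m − R̄_m) = 101.3167  ⇒  Cov = 101.3167 / 6 = 16.8861
Σ(R_m − R̄_m)² = 178.2483  ⇒  Var(R_m) = 178.2483 / 6 = 29.7081
β = Cov / Var(R_m) = 16.8861 / 29.7081 = 0.5684
E(R) = R_f + β × MRP = 2.56% + 0.5684 × 4.28% = 4.99%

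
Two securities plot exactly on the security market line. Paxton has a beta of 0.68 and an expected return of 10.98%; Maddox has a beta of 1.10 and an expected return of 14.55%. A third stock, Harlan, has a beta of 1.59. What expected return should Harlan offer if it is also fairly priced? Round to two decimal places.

MRP (SML slope) = (14.55% − 10.98%) / (1.10 − 0.68) = 3.57% / 0.42 = 8.5000%
R_f (intercept) = 10.98% − 0.68 × 8.5000% = 5.2000%
E(R_Harlan) = R_f + β × MRP = 5.2000% + 1.59 × 8.5000% = 18.72%

18.72%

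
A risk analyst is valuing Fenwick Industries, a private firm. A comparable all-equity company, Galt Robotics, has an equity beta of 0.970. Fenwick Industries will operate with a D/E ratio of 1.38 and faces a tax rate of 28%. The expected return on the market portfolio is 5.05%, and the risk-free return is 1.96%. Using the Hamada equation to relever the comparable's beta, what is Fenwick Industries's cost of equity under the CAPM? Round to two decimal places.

β_L = β_U × [1 + (1 − t)(D/E)] = 0.970 × [1 + (1 − 0.28) × 1.38]
    = 0.970 × [1 + 0.72 × 1.38] = 0.970 × 1.9936 = 1.9338
MRP = 5.05% − 1.96% = 3.09%
E(R) = R_f + β_L × MRP = 1.96% + 1.9338 × 3.09% = 7.94%

7.94%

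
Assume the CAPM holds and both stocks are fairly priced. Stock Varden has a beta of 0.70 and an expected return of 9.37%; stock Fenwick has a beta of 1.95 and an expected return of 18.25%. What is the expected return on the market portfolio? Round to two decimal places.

Both satisfy E(R) = R_f + β·MRP, so the slope of the SML is
MRP = (18.25% − 9.37%) / (1.95 − 0.70) = 8.88% / 1.25 = 7.1040%
R_f = E(R_Varden) − β_Varden·MRP = 9.37% − 0.70 × 7.1040% = 4.3972%
E(R_m) = R_f + MRP = 4.3972% + 7.1040% = 11.50%

11.50%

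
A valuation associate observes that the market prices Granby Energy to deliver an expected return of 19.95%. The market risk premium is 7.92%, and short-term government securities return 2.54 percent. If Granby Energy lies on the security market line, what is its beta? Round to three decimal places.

2.198

β = (E(R) − R_f) / MRP = (19.95% − 2.54%) / 7.92% = 17.41% / 7.92% = 2.198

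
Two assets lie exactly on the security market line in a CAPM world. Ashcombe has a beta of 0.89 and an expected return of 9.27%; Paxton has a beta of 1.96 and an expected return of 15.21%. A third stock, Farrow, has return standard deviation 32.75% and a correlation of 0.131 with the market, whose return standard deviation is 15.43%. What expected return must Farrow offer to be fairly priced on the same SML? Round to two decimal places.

5.87%

MRP = (15.21% − 9.27%) / (1.96 − 0.89) = 5.5514%
R_f = 9.27% − 0.89 × 5.5514% = 4.3293%
β_Farrow = ρ·σ_i/σ_m = 0.131 × 32.75 / 15.43 = 0.2780
E(R_Farrow) = R_f + β × MRP = 4.3293% + 0.2780 × 5.5514% = 5.87%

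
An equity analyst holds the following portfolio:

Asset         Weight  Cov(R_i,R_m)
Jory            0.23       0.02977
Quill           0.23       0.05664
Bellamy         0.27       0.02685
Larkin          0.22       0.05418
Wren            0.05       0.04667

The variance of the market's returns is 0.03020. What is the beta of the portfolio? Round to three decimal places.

1.370

β_Jory = 0.02977 / 0.03020 = 0.9858
β_Quill = 0.05664 / 0.03020 = 1.8755
β_Bellamy = 0.02685 / 0.03020 = 0.8891
β_Larkin = 0.05418 / 0.03020 = 1.7940
β_Wren = 0.04667 / 0.03020 = 1.5454
β_P = Σ w_i β_i = 0.23×0.9858 + 0.23×1.8755 + 0.27×0.8891 + 0.22×1.7940 + 0.05×1.5454 = 1.3701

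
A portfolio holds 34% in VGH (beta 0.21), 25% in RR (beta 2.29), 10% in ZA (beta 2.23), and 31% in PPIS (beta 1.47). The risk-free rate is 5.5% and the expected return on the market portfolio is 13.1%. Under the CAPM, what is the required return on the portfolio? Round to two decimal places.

β_P = Σ w_i β_i = 0.34×0.21 + 0.25×2.29 + 0.10×2.23 + 0.31×1.47 = 1.3226
MRP = 13.1% − 5.5% = 7.60%
E(R_P) = R_f + β_P × MRP = 5.5% + 1.3226 × 7.6% = 15.55%

15.55%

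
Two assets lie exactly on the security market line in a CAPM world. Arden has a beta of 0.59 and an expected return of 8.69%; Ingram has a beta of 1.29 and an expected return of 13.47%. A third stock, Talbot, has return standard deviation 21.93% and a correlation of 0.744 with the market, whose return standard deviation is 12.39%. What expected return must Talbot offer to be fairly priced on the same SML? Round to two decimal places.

MRP = (13.47% − 8.69%) / (1.29 − 0.59) = 6.8286%
R_f = 8.69% − 0.59 × 6.8286% = 4.6611%
β_Talbot = ρ·σ_i/σ_m = 0.744 × 21.93 / 12.39 = 1.3169
E(R_Talbot) = R_f + β × MRP = 4.6611% + 1.3169 × 6.8286% = 13.65%

13.65%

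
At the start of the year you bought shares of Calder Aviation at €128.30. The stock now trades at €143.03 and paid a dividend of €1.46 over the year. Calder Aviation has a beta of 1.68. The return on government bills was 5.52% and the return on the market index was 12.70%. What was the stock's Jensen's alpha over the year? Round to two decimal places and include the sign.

Realised HPR = (P1 + D1 − P0) / P0 = (143.03 + 1.46 − 128.30) / 128.30 = 16.19 / 128.30 = 12.6189%
MRP = 12.70% − 5.52% = 7.18%
CAPM required = R_f + β·MRP = 5.52% + 1.68 × 7.18% = 17.5824%
α = realised − required = 12.6189% − 17.5824% = -4.96%

-4.96%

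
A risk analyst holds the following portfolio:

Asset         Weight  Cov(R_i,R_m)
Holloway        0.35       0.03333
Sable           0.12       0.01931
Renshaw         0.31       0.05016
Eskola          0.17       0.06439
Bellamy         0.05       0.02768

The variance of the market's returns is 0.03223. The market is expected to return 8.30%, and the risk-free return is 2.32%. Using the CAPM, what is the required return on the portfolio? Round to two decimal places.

10.09%

β_Holloway = 0.03333 / 0.03223 = 1.0341
β_Sable = 0.01931 / 0.03223 = 0.5991
β_Renshaw = 0.05016 / 0.03223 = 1.5563
β_Eskola = 0.06439 / 0.03223 = 1.9978
β_Bellamy = 0.02768 / 0.03223 = 0.8588
β_P = Σ w_i β_i = 0.35×1.0341 + 0.12×0.5991 + 0.31×1.5563 + 0.17×1.9978 + 0.05×0.8588 = 1.2988
MRP = 8.30% − 2.32% = 5.98%
E(R_P) = R_f + β_P × MRP = 2.32% + 1.2988 × 5.98% = 10.09%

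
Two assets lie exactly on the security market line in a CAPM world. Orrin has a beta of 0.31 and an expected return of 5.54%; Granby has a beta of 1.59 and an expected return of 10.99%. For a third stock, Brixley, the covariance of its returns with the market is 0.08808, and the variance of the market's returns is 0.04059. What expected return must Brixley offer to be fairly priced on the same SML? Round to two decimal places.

13.46%

MRP = (10.99% − 5.54%) / (1.59 − 0.31) = 4.2578%
R_f = 5.54% − 0.31 × 4.2578% = 4.2201%
β_Brixley = Cov / Var(R_m) = 0.08808 / 0.04059 = 2.1700
E(R_Brixley) = R_f + β × MRP = 4.2201% + 2.1700 × 4.2578% = 13.46%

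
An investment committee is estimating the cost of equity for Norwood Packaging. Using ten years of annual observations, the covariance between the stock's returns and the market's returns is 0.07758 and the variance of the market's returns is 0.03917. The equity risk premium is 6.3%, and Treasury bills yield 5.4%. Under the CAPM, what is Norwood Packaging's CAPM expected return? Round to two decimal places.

β = Cov(R_i, R_m) / Var(R_m) = 0.07758 / 0.03917 = 1.9806
E(R) = R_f + β × MRP = 5.4% + 1.9806 × 6.3% = 17.88%

17.88%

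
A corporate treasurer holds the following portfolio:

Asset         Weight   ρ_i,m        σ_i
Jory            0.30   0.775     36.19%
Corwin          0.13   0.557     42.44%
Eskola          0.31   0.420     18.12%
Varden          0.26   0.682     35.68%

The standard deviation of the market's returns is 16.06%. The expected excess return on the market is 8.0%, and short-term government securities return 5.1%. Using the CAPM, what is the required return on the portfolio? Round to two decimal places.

15.15%

β_Jory = 0.775 × 36.19% / 16.06% = 1.7464
β_Corwin = 0.557 × 42.44% / 16.06% = 1.4719
β_Eskola = 0.420 × 18.12% / 16.06% = 0.4739
β_Varden = 0.682 × 35.68% / 16.06% = 1.5152
β_P = Σ w_i β_i = 0.30×1.7464 + 0.13×1.4719 + 0.31×0.4739 + 0.26×1.5152 = 1.2561
E(R_P) = R_f + β_P × MRP = 5.1% + 1.2561 × 8.0% = 15.15%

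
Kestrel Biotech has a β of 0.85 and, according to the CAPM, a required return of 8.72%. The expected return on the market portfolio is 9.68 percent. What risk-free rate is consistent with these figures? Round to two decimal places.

E(R) = R_f + β(E(R_m) − R_f) = R_f(1 − β) + β·E(R_m)
8.72% = R_f × (1 − 0.85) + 0.85 × 9.68%
8.72% = R_f × 0.15 + 8.2280%
R_f = (8.72% − 8.2280%) / 0.15 = 3.28%

3.28%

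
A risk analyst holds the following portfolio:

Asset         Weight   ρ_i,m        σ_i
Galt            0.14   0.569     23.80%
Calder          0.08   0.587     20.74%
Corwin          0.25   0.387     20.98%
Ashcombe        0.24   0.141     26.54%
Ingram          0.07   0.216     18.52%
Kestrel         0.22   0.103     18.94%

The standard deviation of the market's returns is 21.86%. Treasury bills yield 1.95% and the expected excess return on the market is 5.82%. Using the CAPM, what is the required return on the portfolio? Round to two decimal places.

β_Galt = 0.569 × 23.80% / 21.86% = 0.6195
β_Calder = 0.587 × 20.74% / 21.86% = 0.5569
β_Corwin = 0.387 × 20.98% / 21.86% = 0.3714
β_Ashcombe = 0.141 × 26.54% / 21.86% = 0.1712
β_Ingram = 0.216 × 18.52% / 21.86% = 0.1830
β_Kestrel = 0.103 × 18.94% / 21.86% = 0.0892
β_P = Σ w_i β_i = 0.14×0.6195 + 0.08×0.5569 + 0.25×0.3714 + 0.24×0.1712 + 0.07×0.1830 + 0.22×0.0892 = 0.2977
E(R_P) = R_f + β_P × MRP = 1.95% + 0.2977 × 5.82% = 3.68%

3.68%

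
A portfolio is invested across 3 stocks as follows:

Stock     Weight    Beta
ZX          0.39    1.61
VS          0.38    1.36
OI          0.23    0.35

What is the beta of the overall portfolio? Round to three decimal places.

β_P = Σ w_i β_i = 0.39×1.61 + 0.38×1.36 + 0.23×0.35 = 1.2252

1.225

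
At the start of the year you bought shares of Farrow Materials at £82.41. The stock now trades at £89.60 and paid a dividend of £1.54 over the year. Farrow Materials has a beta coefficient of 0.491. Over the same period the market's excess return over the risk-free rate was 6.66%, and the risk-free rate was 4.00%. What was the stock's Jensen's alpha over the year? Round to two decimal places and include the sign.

Realised HPR = (P1 + D1 − P0) / P0 = (89.60 + 1.54 − 82.41) / 82.41 = 8.73 / 82.41 = 10.5934%
CAPM required = R_f + β·MRP = 4.00% + 0.491 × 6.66% = 7.27006%
α = realised − required = 10.5934% − 7.27006% = +3.32%

+3.32%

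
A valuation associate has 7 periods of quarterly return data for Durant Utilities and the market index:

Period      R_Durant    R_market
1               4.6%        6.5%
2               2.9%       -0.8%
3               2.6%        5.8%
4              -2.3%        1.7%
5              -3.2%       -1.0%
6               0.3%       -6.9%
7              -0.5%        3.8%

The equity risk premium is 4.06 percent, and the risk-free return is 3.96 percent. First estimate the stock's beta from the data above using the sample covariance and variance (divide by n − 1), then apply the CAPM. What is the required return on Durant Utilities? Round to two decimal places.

4.96%

Mean R_i = (4.6 + 2.9 + 2.6 − 2.3 − 3.2 + 0.3 − 0.5) / 7 = 0.6286%
Mean R_m = (6.5 − 0.8 + 5.8 + 1.7 − 1.0 − 6.9 + 3.8) / 7 = 1.3000%
Σ(R_i − R̄_i)(R_m − R̄_m) = 32.2600  ⇒  Cov = 32.2600 / 6 = 5.3767
Σ(R_m − R̄_m)² = 130.6400  ⇒  Var(R_m) = 130.6400 / 6 = 21.7733
β = Cov / Var(R_m) = 5.3767 / 21.7733 = 0.2469
E(R) = R_f + β × MRP = 3.96% + 0.2469 × 4.06% = 4.96%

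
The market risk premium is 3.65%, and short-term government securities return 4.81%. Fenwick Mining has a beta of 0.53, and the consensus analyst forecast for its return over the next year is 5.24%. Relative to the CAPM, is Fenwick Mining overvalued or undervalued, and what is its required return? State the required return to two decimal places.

Overvalued; required return 6.74%

Required return = R_f + β·MRP = 4.81% + 0.53 × 3.65% = 6.74%
Forecast 5.24% < required 6.74% → the stock plots below the SML → overvalued.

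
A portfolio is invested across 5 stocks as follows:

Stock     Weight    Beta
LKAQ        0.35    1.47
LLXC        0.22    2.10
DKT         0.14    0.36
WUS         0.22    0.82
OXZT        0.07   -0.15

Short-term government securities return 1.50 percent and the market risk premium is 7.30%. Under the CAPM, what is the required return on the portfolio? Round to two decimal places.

β_P = Σ w_i β_i = 0.35×1.47 + 0.22×2.10 + 0.14×0.36 + 0.22×0.82 + 0.07×-0.15 = 1.1968
E(R_P) = R_f + β_P × MRP = 1.50% + 1.1968 × 7.30% = 10.24%

10.24%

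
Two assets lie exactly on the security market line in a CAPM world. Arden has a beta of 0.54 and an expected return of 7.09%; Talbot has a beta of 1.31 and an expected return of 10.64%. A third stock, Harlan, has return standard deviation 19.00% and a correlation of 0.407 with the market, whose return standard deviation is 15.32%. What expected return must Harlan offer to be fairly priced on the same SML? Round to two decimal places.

6.93%

MRP = (10.64% − 7.09%) / (1.31 − 0.54) = 4.6104%
R_f = 7.09% − 0.54 × 4.6104% = 4.6004%
β_Harlan = ρ·σ_i/σ_m = 0.407 × 19.00 / 15.32 = 0.5048
E(R_Harlan) = R_f + β × MRP = 4.6004% + 0.5048 × 4.6104% = 6.93%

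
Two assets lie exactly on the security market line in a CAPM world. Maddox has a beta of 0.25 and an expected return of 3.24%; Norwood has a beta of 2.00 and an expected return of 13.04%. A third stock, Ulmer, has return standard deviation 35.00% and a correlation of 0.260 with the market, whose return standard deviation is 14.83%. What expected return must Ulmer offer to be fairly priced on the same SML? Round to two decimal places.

MRP = (13.04% − 3.24%) / (2.00 − 0.25) = 5.6000%
R_f = 3.24% − 0.25 × 5.6000% = 1.8400%
β_Ulmer = ρ·σ_i/σ_m = 0.260 × 35.00 / 14.83 = 0.6136
E(R_Ulmer) = R_f + β × MRP = 1.8400% + 0.6136 × 5.6000% = 5.28%

5.28%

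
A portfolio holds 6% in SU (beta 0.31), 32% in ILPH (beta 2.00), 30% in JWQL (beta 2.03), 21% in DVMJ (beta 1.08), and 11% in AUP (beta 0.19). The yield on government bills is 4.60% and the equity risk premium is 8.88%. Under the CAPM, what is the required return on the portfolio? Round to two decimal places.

18.06%

β_P = Σ w_i β_i = 0.06×0.31 + 0.32×2.00 + 0.30×2.03 + 0.21×1.08 + 0.11×0.19 = 1.5153
E(R_P) = R_f + β_P × MRP = 4.60% + 1.5153 × 8.88% = 18.06%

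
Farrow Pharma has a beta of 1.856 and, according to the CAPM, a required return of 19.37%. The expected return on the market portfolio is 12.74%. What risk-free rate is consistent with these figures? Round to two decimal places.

E(R) = R_f + β(E(R_m) − R_f) = R_f(1 − β) + β·E(R_m)
19.37% = R_f × (1 − 1.856) + 1.856 × 12.74%
19.37% = R_f × -0.856 + 23.64544%
R_f = (19.37% − 23.64544%) / -0.856 = 4.99%

4.99%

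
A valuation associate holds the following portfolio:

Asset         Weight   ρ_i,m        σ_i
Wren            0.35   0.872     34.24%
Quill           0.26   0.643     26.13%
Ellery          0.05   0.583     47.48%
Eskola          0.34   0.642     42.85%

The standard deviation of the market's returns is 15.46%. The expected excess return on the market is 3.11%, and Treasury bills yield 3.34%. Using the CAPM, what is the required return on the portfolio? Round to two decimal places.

8.48%

β_Wren = 0.872 × 34.24% / 15.46% = 1.9313
β_Quill = 0.643 × 26.13% / 15.46% = 1.0868
β_Ellery = 0.583 × 47.48% / 15.46% = 1.7905
β_Eskola = 0.642 × 42.85% / 15.46% = 1.7794
β_P = Σ w_i β_i = 0.35×1.9313 + 0.26×1.0868 + 0.05×1.7905 + 0.34×1.7794 = 1.6530
E(R_P) = R_f + β_P × MRP = 3.34% + 1.6530 × 3.11% = 8.48%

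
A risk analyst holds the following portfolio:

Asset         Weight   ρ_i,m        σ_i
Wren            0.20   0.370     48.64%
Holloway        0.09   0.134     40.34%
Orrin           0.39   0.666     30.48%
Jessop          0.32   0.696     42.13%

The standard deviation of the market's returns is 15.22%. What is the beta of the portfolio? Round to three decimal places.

1.405

β_Wren = 0.370 × 48.64% / 15.22% = 1.1824
β_Holloway = 0.134 × 40.34% / 15.22% = 0.3552
β_Orrin = 0.666 × 30.48% / 15.22% = 1.3338
β_Jessop = 0.696 × 42.13% / 15.22% = 1.9266
β_P = Σ w_i β_i = 0.20×1.1824 + 0.09×0.3552 + 0.39×1.3338 + 0.32×1.9266 = 1.4051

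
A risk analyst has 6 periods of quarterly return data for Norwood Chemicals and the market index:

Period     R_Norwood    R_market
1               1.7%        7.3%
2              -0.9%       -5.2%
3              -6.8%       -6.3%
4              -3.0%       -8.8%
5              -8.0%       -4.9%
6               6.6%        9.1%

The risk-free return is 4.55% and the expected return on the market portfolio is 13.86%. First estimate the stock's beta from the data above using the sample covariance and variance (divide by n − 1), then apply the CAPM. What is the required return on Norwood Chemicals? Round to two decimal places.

9.99%

Mean R_i = (1.7 − 0.9 − 6.8 − 3.0 − 8.0 + 6.6) / 6 = -1.7333%
Mean R_m = (7.3 − 5.2 − 6.3 − 8.8 − 4.9 + 9.1) / 6 = -1.4667%
Σ(R_i − R̄_i)(R_m − R̄_m) = 170.3367  ⇒  Cov = 170.3367 / 5 = 34.0673
Σ(R_m − R̄_m)² = 291.3733  ⇒  Var(R_m) = 291.3733 / 5 = 58.2747
β = Cov / Var(R_m) = 34.0673 / 58.2747 = 0.5846
MRP = 13.86% − 4.55% = 9.31%
E(R) = R_f + β × MRP = 4.55% + 0.5846 × 9.31% = 9.99%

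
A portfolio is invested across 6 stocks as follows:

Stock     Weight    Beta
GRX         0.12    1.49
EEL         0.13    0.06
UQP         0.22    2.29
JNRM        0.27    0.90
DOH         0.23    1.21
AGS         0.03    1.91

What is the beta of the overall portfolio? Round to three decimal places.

1.269

β_P = Σ w_i β_i = 0.12×1.49 + 0.13×0.06 + 0.22×2.29 + 0.27×0.90 + 0.23×1.21 + 0.03×1.91 = 1.2690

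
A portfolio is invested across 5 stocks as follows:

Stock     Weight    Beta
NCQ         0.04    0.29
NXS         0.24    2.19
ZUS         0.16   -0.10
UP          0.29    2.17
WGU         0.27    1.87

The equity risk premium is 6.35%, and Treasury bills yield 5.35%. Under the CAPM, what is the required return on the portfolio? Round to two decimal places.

15.86%

β_P = Σ w_i β_i = 0.04×0.29 + 0.24×2.19 + 0.16×-0.10 + 0.29×2.17 + 0.27×1.87 = 1.6554
E(R_P) = R_f + β_P × MRP = 5.35% + 1.6554 × 6.35% = 15.86%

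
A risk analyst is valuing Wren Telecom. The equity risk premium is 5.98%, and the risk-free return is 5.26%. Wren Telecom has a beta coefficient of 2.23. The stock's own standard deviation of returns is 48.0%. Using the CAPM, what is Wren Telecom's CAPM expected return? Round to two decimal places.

18.60%

E(R) = R_f + β × MRP = 5.26% + 2.23 × 5.98% = 18.60%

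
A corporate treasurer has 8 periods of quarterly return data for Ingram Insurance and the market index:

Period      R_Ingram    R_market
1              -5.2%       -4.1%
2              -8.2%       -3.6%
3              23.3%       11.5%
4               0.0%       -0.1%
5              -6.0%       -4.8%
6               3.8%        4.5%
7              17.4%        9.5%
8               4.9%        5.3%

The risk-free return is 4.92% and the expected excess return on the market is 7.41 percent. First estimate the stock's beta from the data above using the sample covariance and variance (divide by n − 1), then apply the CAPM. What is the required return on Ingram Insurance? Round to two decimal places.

Mean R_i = (-5.2 − 8.2 + 23.3 + 0.0 − 6.0 + 3.8 + 17.4 + 4.9) / 8 = 3.7500%
Mean R_m = (-4.1 − 3.6 + 11.5 − 0.1 − 4.8 + 4.5 + 9.5 + 5.3) / 8 = 2.2750%
Σ(R_i − R̄_i)(R_m − R̄_m) = 487.7100  ⇒  Cov = 487.7100 / 7 = 69.6729
Σ(R_m − R̄_m)² = 282.2550  ⇒  Var(R_m) = 282.2550 / 7 = 40.3221
β = Cov / Var(R_m) = 69.6729 / 40.3221 = 1.7279
E(R) = R_f + β × MRP = 4.92% + 1.7279 × 7.41% = 17.72%

17.72%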